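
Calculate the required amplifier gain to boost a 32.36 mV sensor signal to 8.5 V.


Gain = Vout / Vin (converting to same units).
G = 8.5 V / 32.36 mV
G = 8500.0 mV / 32.36 mV
G = 262.67

262.67


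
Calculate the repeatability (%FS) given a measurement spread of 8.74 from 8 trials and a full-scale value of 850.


Repeatability = (spread / full scale) * 100%.
R = (8.74 / 850) * 100
R = 1.028 %FS

1.028 %FS


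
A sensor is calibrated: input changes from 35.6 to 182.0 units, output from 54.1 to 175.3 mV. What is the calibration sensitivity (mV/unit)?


Sensitivity = (y2 - y1) / (x2 - x1).
S = (175.3 - 54.1) / (182.0 - 35.6)
S = 121.2 / 146.4
S = 0.8279 mV/unit

0.8279 mV/unit


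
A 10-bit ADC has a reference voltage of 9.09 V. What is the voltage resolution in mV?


The resolution (LSB) of an ADC is Vref / 2^n.
LSB = 9.09 / 2^10
LSB = 9.09 / 1024
LSB = 0.00887695 V = 8.87695312 mV

8.87695312 mV


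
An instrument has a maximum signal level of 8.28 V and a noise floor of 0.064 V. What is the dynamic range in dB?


Dynamic range = 20 * log10(Vmax / Vnoise).
DR = 20 * log10(8.28 / 0.064)
DR = 20 * log10(129.38)
DR = 42.24 dB

42.24 dB


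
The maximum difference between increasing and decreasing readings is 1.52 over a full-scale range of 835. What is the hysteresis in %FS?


Hysteresis = (max difference / full scale) * 100%.
H = (1.52 / 835) * 100
H = 0.182 %FS

0.182 %FS


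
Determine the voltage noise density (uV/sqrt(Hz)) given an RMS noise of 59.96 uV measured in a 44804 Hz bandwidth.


Noise spectral density = Vrms / sqrt(BW).
NSD = 59.96 / sqrt(44804)
NSD = 59.96 / 211.6696
NSD = 0.2833 uV/sqrt(Hz)

0.2833 uV/sqrt(Hz)


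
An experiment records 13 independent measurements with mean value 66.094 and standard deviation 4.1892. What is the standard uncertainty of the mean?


The standard uncertainty for Type A evaluation is u = s / sqrt(n).
u = 4.1892 / sqrt(13)
u = 4.1892 / 3.6056
u = 1.1619

1.1619


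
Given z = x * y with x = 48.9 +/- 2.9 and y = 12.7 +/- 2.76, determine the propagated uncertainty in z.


For a product z = x*y, the relative uncertainty is:
uz/z = sqrt((ux/x)^2 + (uy/y)^2)
Relative uncertainties: ux/x = 2.9/48.9 = 0.059305
uy/y = 2.76/12.7 = 0.217323
z = 48.9 * 12.7 = 621.0
uz = 621.0 * sqrt(0.059305^2 + 0.217323^2) = 139.899

139.899


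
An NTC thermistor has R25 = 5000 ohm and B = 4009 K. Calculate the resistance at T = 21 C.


NTC thermistor equation: Rt = R25 * exp(B * (1/T - 1/T25)).
T in Kelvin: 294.15 K, T25 = 298.15 K
1/T - 1/T25 = 1/294.15 - 1/298.15 = 4.561e-05
B * (1/T - 1/T25) = 4009 * 4.561e-05 = 0.1828
Rt = 5000 * exp(0.1828) = 6003.2 ohm

6003.2 ohm


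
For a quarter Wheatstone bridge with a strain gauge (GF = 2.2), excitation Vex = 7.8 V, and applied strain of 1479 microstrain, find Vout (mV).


Quarter bridge output: Vout = (GF * epsilon * Vex) / 4.
Vout = (2.2 * 1479e-6 * 7.8) / 4
Vout = 0.02537964 / 4 V
Vout = 0.00634491 V = 6.3449 mV

6.3449 mV


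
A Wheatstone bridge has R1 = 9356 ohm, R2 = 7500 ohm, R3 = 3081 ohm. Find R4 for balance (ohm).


At balance: R1*R4 = R2*R3, so R4 = R2*R3/R1.
R4 = 7500 * 3081 / 9356
R4 = 23107500 / 9356
R4 = 2469.81 ohm

2469.81 ohm


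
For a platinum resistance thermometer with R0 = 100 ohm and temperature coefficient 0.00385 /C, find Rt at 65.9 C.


The RTD equation: Rt = R0 * (1 + alpha * T).
Rt = 100 * (1 + 0.00385 * 65.9)
Rt = 100 * (1 + 0.253715)
Rt = 100 * 1.253715
Rt = 125.372 ohm

125.372 ohm


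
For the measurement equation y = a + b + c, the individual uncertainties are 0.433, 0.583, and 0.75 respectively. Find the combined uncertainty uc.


For a sum of independent quantities, uc = sqrt(u1^2 + u2^2 + u3^2).
uc = sqrt(0.433^2 + 0.583^2 + 0.75^2)
uc = sqrt(0.187489 + 0.339889 + 0.5625)
uc = 1.044

1.044


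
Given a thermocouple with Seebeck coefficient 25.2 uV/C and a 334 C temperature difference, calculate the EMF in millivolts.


The thermocouple output V = sensitivity * dT.
V = 25.2 uV/C * 334 C
V = 8416.8 uV
V = 8.417 mV

8.417 mV


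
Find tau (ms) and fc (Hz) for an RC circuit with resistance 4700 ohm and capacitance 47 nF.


Time constant: tau = R * C.
tau = 4700 * 4.70e-08 = 0.0002209 s
tau = 0.2209 ms
Cutoff frequency: fc = 1 / (2*pi*R*C).
fc = 1 / (2*pi*0.0002209) = 720.48 Hz

tau = 0.2209 ms, fc = 720.48 Hz


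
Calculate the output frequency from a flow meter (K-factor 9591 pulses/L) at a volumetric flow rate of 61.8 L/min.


Frequency = K * Q / 60 (converting L/min to L/s).
f = 9591 * 61.8 / 60
f = 592723.8 / 60
f = 9878.73 Hz

9878.73 Hz


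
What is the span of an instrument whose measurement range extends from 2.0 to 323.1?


Span = upper range - lower range.
Span = 323.1 - (2.0)
Span = 321.1

321.1


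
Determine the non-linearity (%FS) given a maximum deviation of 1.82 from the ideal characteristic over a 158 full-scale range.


Linearity error = (max deviation / full scale) * 100%.
Linearity = (1.82 / 158) * 100
Linearity = 1.152 %FS

1.152 %FS


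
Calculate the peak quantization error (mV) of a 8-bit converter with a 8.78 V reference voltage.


The maximum quantization error is +/- LSB/2.
LSB = Vref / 2^n = 8.78 / 256 = 0.03429687 V
Max error = LSB / 2 = 0.03429687 / 2 = 0.01714844 V
Max error = 17.1484 mV

17.1484 mV


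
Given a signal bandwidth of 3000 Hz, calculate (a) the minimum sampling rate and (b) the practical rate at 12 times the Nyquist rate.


By Nyquist theorem, fs_min = 2 * fmax.
fs_min = 2 * 3000 = 6000 Hz
Practical rate = 12 * fs_min = 12 * 6000 = 72000 Hz

fs_min = 6000 Hz, fs_practical = 72000 Hz


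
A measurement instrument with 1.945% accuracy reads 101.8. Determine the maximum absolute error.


Absolute error = (accuracy% / 100) * reading.
Error = (1.945 / 100) * 101.8
Error = 0.01945 * 101.8
Error = 1.98

1.98


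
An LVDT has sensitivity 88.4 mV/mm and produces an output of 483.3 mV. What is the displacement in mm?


Displacement = Vout / sensitivity.
d = 483.3 / 88.4
d = 5.467 mm

5.467 mm


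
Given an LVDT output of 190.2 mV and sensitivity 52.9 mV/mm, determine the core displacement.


Displacement = Vout / sensitivity.
d = 190.2 / 52.9
d = 3.595 mm

3.595 mm


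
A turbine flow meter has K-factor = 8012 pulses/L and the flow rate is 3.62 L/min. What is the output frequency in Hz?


Frequency = K * Q / 60 (converting L/min to L/s).
f = 8012 * 3.62 / 60
f = 29003.44 / 60
f = 483.39 Hz

483.39 Hz


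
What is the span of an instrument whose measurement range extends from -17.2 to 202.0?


Span = upper range - lower range.
Span = 202.0 - (-17.2)
Span = 219.2

219.2


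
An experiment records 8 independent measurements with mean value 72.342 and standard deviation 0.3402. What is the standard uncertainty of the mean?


The standard uncertainty for Type A evaluation is u = s / sqrt(n).
u = 0.3402 / sqrt(8)
u = 0.3402 / 2.8284
u = 0.1203

0.1203


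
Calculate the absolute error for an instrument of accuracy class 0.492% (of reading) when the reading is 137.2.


Absolute error = (accuracy% / 100) * reading.
Error = (0.492 / 100) * 137.2
Error = 0.00492 * 137.2
Error = 0.675

0.675


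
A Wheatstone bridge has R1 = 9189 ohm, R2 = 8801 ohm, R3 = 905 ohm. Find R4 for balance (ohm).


At balance: R1*R4 = R2*R3, so R4 = R2*R3/R1.
R4 = 8801 * 905 / 9189
R4 = 7964905 / 9189
R4 = 866.79 ohm

866.79 ohm


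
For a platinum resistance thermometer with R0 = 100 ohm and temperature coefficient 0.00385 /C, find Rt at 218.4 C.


The RTD equation: Rt = R0 * (1 + alpha * T).
Rt = 100 * (1 + 0.00385 * 218.4)
Rt = 100 * (1 + 0.84084)
Rt = 100 * 1.84084
Rt = 184.084 ohm

184.084 ohm


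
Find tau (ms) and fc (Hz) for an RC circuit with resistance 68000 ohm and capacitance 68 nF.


Time constant: tau = R * C.
tau = 68000 * 6.80e-08 = 0.004624 s
tau = 4.624 ms
Cutoff frequency: fc = 1 / (2*pi*R*C).
fc = 1 / (2*pi*0.004624) = 34.42 Hz

tau = 4.624 ms, fc = 34.42 Hz


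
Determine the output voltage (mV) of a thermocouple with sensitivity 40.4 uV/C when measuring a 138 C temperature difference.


The thermocouple output V = sensitivity * dT.
V = 40.4 uV/C * 138 C
V = 5575.2 uV
V = 5.575 mV

5.575 mV


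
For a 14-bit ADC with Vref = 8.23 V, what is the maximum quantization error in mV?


The maximum quantization error is +/- LSB/2.
LSB = Vref / 2^n = 8.23 / 16384 = 0.00050232 V
Max error = LSB / 2 = 0.00050232 / 2 = 0.00025116 V
Max error = 0.2512 mV

0.2512 mV


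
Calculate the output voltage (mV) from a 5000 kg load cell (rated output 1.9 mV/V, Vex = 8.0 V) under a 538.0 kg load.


Vout = rated_output * Vex * (load / capacity).
Vout = 1.9 * 8.0 * (538.0 / 5000)
Vout = 1.9 * 8.0 * 0.1076
Vout = 1.636 mV

1.636 mV


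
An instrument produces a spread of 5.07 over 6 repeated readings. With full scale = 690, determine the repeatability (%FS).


Repeatability = (spread / full scale) * 100%.
R = (5.07 / 690) * 100
R = 0.735 %FS

0.735 %FS


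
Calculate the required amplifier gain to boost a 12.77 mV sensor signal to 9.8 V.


Gain = Vout / Vin (converting to same units).
G = 9.8 V / 12.77 mV
G = 9800.0 mV / 12.77 mV
G = 767.42

767.42


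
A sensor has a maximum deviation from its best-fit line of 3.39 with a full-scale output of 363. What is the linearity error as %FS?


Linearity error = (max deviation / full scale) * 100%.
Linearity = (3.39 / 363) * 100
Linearity = 0.934 %FS

0.934 %FS


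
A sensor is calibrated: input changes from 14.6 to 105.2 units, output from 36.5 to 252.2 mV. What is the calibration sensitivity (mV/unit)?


Sensitivity = (y2 - y1) / (x2 - x1).
S = (252.2 - 36.5) / (105.2 - 14.6)
S = 215.7 / 90.6
S = 2.3808 mV/unit

2.3808 mV/unit


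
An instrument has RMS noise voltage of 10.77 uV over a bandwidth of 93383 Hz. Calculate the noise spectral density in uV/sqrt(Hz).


Noise spectral density = Vrms / sqrt(BW).
NSD = 10.77 / sqrt(93383)
NSD = 10.77 / 305.5863
NSD = 0.0352 uV/sqrt(Hz)

0.0352 uV/sqrt(Hz)


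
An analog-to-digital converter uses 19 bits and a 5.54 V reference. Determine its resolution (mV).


The resolution (LSB) of an ADC is Vref / 2^n.
LSB = 5.54 / 2^19
LSB = 5.54 / 524288
LSB = 1.057e-05 V = 0.01056671 mV

0.01056671 mV


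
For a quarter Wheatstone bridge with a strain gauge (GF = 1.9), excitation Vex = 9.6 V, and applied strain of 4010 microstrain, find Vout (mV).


Quarter bridge output: Vout = (GF * epsilon * Vex) / 4.
Vout = (1.9 * 4010e-6 * 9.6) / 4
Vout = 0.0731424 / 4 V
Vout = 0.0182856 V = 18.2856 mV

18.2856 mV


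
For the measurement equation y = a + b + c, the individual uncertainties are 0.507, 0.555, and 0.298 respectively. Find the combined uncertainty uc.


For a sum of independent quantities, uc = sqrt(u1^2 + u2^2 + u3^2).
uc = sqrt(0.507^2 + 0.555^2 + 0.298^2)
uc = sqrt(0.257049 + 0.308025 + 0.088804)
uc = 0.8086

0.8086


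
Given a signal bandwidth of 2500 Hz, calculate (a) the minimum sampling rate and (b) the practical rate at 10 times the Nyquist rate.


By Nyquist theorem, fs_min = 2 * fmax.
fs_min = 2 * 2500 = 5000 Hz
Practical rate = 10 * fs_min = 10 * 5000 = 50000 Hz

fs_min = 5000 Hz, fs_practical = 50000 Hz


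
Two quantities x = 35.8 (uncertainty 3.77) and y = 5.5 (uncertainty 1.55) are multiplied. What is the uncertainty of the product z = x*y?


For a product z = x*y, the relative uncertainty is:
uz/z = sqrt((ux/x)^2 + (uy/y)^2)
Relative uncertainties: ux/x = 3.77/35.8 = 0.105307
uy/y = 1.55/5.5 = 0.281818
z = 35.8 * 5.5 = 196.9
uz = 196.9 * sqrt(0.105307^2 + 0.281818^2) = 59.237

59.237


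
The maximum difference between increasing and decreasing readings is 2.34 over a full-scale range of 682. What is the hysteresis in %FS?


Hysteresis = (max difference / full scale) * 100%.
H = (2.34 / 682) * 100
H = 0.343 %FS

0.343 %FS


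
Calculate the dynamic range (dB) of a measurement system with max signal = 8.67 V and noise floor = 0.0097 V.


Dynamic range = 20 * log10(Vmax / Vnoise).
DR = 20 * log10(8.67 / 0.0097)
DR = 20 * log10(893.81)
DR = 59.02 dB

59.02 dB


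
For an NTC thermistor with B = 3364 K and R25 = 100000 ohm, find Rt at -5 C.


NTC thermistor equation: Rt = R25 * exp(B * (1/T - 1/T25)).
T in Kelvin: 268.15 K, T25 = 298.15 K
1/T - 1/T25 = 1/268.15 - 1/298.15 = 0.00037524
B * (1/T - 1/T25) = 3364 * 0.00037524 = 1.2623
Rt = 100000 * exp(1.2623) = 353356.0 ohm

353356.0 ohm


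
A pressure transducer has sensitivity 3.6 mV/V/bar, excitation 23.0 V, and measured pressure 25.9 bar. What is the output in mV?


Output = sensitivity * Vex * P.
Vout = 3.6 * 23.0 * 25.9
Vout = 82.8 * 25.9
Vout = 2144.52 mV

2144.52 mV


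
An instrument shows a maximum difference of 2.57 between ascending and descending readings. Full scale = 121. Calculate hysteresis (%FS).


Hysteresis = (max difference / full scale) * 100%.
H = (2.57 / 121) * 100
H = 2.124 %FS

2.124 %FS


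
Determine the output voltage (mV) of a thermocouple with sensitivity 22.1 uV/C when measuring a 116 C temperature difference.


The thermocouple output V = sensitivity * dT.
V = 22.1 uV/C * 116 C
V = 2563.6 uV
V = 2.564 mV

2.564 mV


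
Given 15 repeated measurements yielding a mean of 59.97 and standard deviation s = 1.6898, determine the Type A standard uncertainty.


The standard uncertainty for Type A evaluation is u = s / sqrt(n).
u = 1.6898 / sqrt(15)
u = 1.6898 / 3.873
u = 0.4363

0.4363


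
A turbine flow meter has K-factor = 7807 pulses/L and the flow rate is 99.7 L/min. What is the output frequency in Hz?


Frequency = K * Q / 60 (converting L/min to L/s).
f = 7807 * 99.7 / 60
f = 778357.9 / 60
f = 12972.63 Hz

12972.63 Hz


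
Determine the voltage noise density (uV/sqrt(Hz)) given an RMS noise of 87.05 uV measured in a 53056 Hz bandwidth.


Noise spectral density = Vrms / sqrt(BW).
NSD = 87.05 / sqrt(53056)
NSD = 87.05 / 230.3389
NSD = 0.3779 uV/sqrt(Hz)

0.3779 uV/sqrt(Hz)


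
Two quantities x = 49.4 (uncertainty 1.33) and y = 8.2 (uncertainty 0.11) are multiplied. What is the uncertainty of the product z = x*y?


For a product z = x*y, the relative uncertainty is:
uz/z = sqrt((ux/x)^2 + (uy/y)^2)
Relative uncertainties: ux/x = 1.33/49.4 = 0.026923
uy/y = 0.11/8.2 = 0.013415
z = 49.4 * 8.2 = 405.1
uz = 405.1 * sqrt(0.026923^2 + 0.013415^2) = 12.185

12.185


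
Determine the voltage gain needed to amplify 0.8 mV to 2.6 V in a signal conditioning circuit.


Gain = Vout / Vin (converting to same units).
G = 2.6 V / 0.8 mV
G = 2600.0 mV / 0.8 mV
G = 3250.0

3250.0


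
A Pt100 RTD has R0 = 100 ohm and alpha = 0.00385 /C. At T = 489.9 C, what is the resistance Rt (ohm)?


The RTD equation: Rt = R0 * (1 + alpha * T).
Rt = 100 * (1 + 0.00385 * 489.9)
Rt = 100 * (1 + 1.886115)
Rt = 100 * 2.886115
Rt = 288.612 ohm

288.612 ohm


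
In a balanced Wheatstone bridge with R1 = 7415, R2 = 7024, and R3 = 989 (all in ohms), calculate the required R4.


At balance: R1*R4 = R2*R3, so R4 = R2*R3/R1.
R4 = 7024 * 989 / 7415
R4 = 6946736 / 7415
R4 = 936.85 ohm

936.85 ohm


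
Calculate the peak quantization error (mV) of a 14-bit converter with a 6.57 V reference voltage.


The maximum quantization error is +/- LSB/2.
LSB = Vref / 2^n = 6.57 / 16384 = 0.000401 V
Max error = LSB / 2 = 0.000401 / 2 = 0.0002005 V
Max error = 0.2005 mV

0.2005 mV


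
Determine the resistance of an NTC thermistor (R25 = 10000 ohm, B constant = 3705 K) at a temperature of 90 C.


NTC thermistor equation: Rt = R25 * exp(B * (1/T - 1/T25)).
T in Kelvin: 363.15 K, T25 = 298.15 K
1/T - 1/T25 = 1/363.15 - 1/298.15 = -0.00060033
B * (1/T - 1/T25) = 3705 * -0.00060033 = -2.2242
Rt = 10000 * exp(-2.2242) = 1081.5 ohm

1081.5 ohm


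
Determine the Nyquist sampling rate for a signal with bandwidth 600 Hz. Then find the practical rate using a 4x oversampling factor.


By Nyquist theorem, fs_min = 2 * fmax.
fs_min = 2 * 600 = 1200 Hz
Practical rate = 4 * fs_min = 4 * 1200 = 4800 Hz

fs_min = 1200 Hz, fs_practical = 4800 Hz


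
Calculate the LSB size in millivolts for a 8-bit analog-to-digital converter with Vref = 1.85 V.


The resolution (LSB) of an ADC is Vref / 2^n.
LSB = 1.85 / 2^8
LSB = 1.85 / 256
LSB = 0.00722656 V = 7.2265625 mV

7.2265625 mV


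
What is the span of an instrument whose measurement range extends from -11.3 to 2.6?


Span = upper range - lower range.
Span = 2.6 - (-11.3)
Span = 13.9

13.9


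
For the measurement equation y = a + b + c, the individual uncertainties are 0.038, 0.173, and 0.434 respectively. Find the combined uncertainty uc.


For a sum of independent quantities, uc = sqrt(u1^2 + u2^2 + u3^2).
uc = sqrt(0.038^2 + 0.173^2 + 0.434^2)
uc = sqrt(0.001444 + 0.029929 + 0.188356)
uc = 0.4688

0.4688


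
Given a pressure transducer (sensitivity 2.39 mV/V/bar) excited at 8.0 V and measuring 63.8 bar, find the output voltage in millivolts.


Output = sensitivity * Vex * P.
Vout = 2.39 * 8.0 * 63.8
Vout = 19.12 * 63.8
Vout = 1219.86 mV

1219.86 mV


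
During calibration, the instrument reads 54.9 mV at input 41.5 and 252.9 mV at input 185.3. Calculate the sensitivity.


Sensitivity = (y2 - y1) / (x2 - x1).
S = (252.9 - 54.9) / (185.3 - 41.5)
S = 198.0 / 143.8
S = 1.3769 mV/unit

1.3769 mV/unit


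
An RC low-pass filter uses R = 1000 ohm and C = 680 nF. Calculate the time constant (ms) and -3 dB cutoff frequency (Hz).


Time constant: tau = R * C.
tau = 1000 * 6.80e-07 = 0.00068 s
tau = 0.68 ms
Cutoff frequency: fc = 1 / (2*pi*R*C).
fc = 1 / (2*pi*0.00068) = 234.05 Hz

tau = 0.68 ms, fc = 234.05 Hz


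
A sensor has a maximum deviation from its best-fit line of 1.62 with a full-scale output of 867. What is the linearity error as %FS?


Linearity error = (max deviation / full scale) * 100%.
Linearity = (1.62 / 867) * 100
Linearity = 0.187 %FS

0.187 %FS


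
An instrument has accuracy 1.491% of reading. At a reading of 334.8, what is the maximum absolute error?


Absolute error = (accuracy% / 100) * reading.
Error = (1.491 / 100) * 334.8
Error = 0.01491 * 334.8
Error = 4.9919

4.9919


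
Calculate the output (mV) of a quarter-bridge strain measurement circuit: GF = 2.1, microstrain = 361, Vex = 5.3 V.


Quarter bridge output: Vout = (GF * epsilon * Vex) / 4.
Vout = (2.1 * 361e-6 * 5.3) / 4
Vout = 0.00401793 / 4 V
Vout = 0.00100448 V = 1.0045 mV

1.0045 mV


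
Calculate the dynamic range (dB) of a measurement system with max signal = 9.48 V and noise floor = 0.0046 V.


Dynamic range = 20 * log10(Vmax / Vnoise).
DR = 20 * log10(9.48 / 0.0046)
DR = 20 * log10(2060.87)
DR = 66.28 dB

66.28 dB


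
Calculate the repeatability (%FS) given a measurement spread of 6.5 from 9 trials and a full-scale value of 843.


Repeatability = (spread / full scale) * 100%.
R = (6.5 / 843) * 100
R = 0.771 %FS

0.771 %FS


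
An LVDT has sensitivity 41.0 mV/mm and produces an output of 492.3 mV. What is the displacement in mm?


Displacement = Vout / sensitivity.
d = 492.3 / 41.0
d = 12.007 mm

12.007 mm


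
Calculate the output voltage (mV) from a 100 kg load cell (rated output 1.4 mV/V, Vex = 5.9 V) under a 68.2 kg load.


Vout = rated_output * Vex * (load / capacity).
Vout = 1.4 * 5.9 * (68.2 / 100)
Vout = 1.4 * 5.9 * 0.682
Vout = 5.633 mV

5.633 mV


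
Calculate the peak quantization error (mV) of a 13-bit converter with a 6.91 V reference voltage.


The maximum quantization error is +/- LSB/2.
LSB = Vref / 2^n = 6.91 / 8192 = 0.00084351 V
Max error = LSB / 2 = 0.00084351 / 2 = 0.00042175 V
Max error = 0.4218 mV

0.4218 mV


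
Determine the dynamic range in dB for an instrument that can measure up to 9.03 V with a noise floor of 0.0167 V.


Dynamic range = 20 * log10(Vmax / Vnoise).
DR = 20 * log10(9.03 / 0.0167)
DR = 20 * log10(540.72)
DR = 54.66 dB

54.66 dB


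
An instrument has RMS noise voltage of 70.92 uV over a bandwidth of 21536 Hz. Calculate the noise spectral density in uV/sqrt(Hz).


Noise spectral density = Vrms / sqrt(BW).
NSD = 70.92 / sqrt(21536)
NSD = 70.92 / 146.7515
NSD = 0.4833 uV/sqrt(Hz)

0.4833 uV/sqrt(Hz)


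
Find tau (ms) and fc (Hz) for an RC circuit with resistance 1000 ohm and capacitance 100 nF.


Time constant: tau = R * C.
tau = 1000 * 1.00e-07 = 0.0001 s
tau = 0.1 ms
Cutoff frequency: fc = 1 / (2*pi*R*C).
fc = 1 / (2*pi*0.0001) = 1591.55 Hz

tau = 0.1 ms, fc = 1591.55 Hz


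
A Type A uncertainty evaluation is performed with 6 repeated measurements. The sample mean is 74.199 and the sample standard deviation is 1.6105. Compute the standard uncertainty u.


The standard uncertainty for Type A evaluation is u = s / sqrt(n).
u = 1.6105 / sqrt(6)
u = 1.6105 / 2.4495
u = 0.6575

0.6575


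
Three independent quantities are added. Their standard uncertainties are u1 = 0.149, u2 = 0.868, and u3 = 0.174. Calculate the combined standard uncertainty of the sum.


For a sum of independent quantities, uc = sqrt(u1^2 + u2^2 + u3^2).
uc = sqrt(0.149^2 + 0.868^2 + 0.174^2)
uc = sqrt(0.022201 + 0.753424 + 0.030276)
uc = 0.8977

0.8977


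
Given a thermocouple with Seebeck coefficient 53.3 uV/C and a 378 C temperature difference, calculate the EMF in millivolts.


The thermocouple output V = sensitivity * dT.
V = 53.3 uV/C * 378 C
V = 20147.4 uV
V = 20.147 mV

20.147 mV


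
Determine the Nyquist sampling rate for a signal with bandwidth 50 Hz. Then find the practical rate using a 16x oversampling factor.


By Nyquist theorem, fs_min = 2 * fmax.
fs_min = 2 * 50 = 100 Hz
Practical rate = 16 * fs_min = 16 * 100 = 1600 Hz

fs_min = 100 Hz, fs_practical = 1600 Hz


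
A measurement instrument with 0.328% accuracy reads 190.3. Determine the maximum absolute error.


Absolute error = (accuracy% / 100) * reading.
Error = (0.328 / 100) * 190.3
Error = 0.00328 * 190.3
Error = 0.6242

0.6242


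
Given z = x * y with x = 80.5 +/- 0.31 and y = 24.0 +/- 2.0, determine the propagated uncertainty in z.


For a product z = x*y, the relative uncertainty is:
uz/z = sqrt((ux/x)^2 + (uy/y)^2)
Relative uncertainties: ux/x = 0.31/80.5 = 0.003851
uy/y = 2.0/24.0 = 0.083333
z = 80.5 * 24.0 = 1932.0
uz = 1932.0 * sqrt(0.003851^2 + 0.083333^2) = 161.172

161.172


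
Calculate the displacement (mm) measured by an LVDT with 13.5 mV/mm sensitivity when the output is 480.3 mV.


Displacement = Vout / sensitivity.
d = 480.3 / 13.5
d = 35.578 mm

35.578 mm


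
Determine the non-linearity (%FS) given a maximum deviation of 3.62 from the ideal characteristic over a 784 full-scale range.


Linearity error = (max deviation / full scale) * 100%.
Linearity = (3.62 / 784) * 100
Linearity = 0.462 %FS

0.462 %FS


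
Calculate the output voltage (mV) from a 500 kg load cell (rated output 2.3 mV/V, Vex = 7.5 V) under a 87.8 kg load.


Vout = rated_output * Vex * (load / capacity).
Vout = 2.3 * 7.5 * (87.8 / 500)
Vout = 2.3 * 7.5 * 0.1756
Vout = 3.029 mV

3.029 mV


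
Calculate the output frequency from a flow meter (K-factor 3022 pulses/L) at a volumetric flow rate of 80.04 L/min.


Frequency = K * Q / 60 (converting L/min to L/s).
f = 3022 * 80.04 / 60
f = 241880.88 / 60
f = 4031.35 Hz

4031.35 Hz


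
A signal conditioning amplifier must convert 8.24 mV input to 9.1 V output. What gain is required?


Gain = Vout / Vin (converting to same units).
G = 9.1 V / 8.24 mV
G = 9100.0 mV / 8.24 mV
G = 1104.37

1104.37


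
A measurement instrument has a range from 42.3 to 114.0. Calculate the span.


Span = upper range - lower range.
Span = 114.0 - (42.3)
Span = 71.7

71.7


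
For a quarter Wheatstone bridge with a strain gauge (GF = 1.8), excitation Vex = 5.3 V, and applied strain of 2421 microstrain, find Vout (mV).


Quarter bridge output: Vout = (GF * epsilon * Vex) / 4.
Vout = (1.8 * 2421e-6 * 5.3) / 4
Vout = 0.02309634 / 4 V
Vout = 0.00577408 V = 5.7741 mV

5.7741 mV


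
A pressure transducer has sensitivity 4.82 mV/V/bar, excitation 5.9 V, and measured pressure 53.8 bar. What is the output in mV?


Output = sensitivity * Vex * P.
Vout = 4.82 * 5.9 * 53.8
Vout = 28.438 * 53.8
Vout = 1529.96 mV

1529.96 mV


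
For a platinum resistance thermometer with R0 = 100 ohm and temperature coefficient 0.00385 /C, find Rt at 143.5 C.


The RTD equation: Rt = R0 * (1 + alpha * T).
Rt = 100 * (1 + 0.00385 * 143.5)
Rt = 100 * (1 + 0.552475)
Rt = 100 * 1.552475
Rt = 155.248 ohm

155.248 ohm


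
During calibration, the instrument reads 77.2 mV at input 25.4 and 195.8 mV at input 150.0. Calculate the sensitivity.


Sensitivity = (y2 - y1) / (x2 - x1).
S = (195.8 - 77.2) / (150.0 - 25.4)
S = 118.6 / 124.6
S = 0.9518 mV/unit

0.9518 mV/unit


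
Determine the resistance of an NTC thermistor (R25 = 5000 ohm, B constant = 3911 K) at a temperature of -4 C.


NTC thermistor equation: Rt = R25 * exp(B * (1/T - 1/T25)).
T in Kelvin: 269.15 K, T25 = 298.15 K
1/T - 1/T25 = 1/269.15 - 1/298.15 = 0.00036138
B * (1/T - 1/T25) = 3911 * 0.00036138 = 1.4134
Rt = 5000 * exp(1.4134) = 20549.0 ohm

20549.0 ohm


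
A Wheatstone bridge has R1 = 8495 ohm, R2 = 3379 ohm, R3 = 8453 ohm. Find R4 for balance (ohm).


At balance: R1*R4 = R2*R3, so R4 = R2*R3/R1.
R4 = 3379 * 8453 / 8495
R4 = 28562687 / 8495
R4 = 3362.29 ohm

3362.29 ohm


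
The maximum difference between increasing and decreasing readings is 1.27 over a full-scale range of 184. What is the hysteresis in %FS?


Hysteresis = (max difference / full scale) * 100%.
H = (1.27 / 184) * 100
H = 0.69 %FS

0.69 %FS


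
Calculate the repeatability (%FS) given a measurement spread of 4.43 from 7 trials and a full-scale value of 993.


Repeatability = (spread / full scale) * 100%.
R = (4.43 / 993) * 100
R = 0.446 %FS

0.446 %FS


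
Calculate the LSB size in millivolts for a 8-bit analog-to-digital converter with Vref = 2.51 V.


The resolution (LSB) of an ADC is Vref / 2^n.
LSB = 2.51 / 2^8
LSB = 2.51 / 256
LSB = 0.00980469 V = 9.8046875 mV

9.8046875 mV


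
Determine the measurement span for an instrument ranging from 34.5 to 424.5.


Span = upper range - lower range.
Span = 424.5 - (34.5)
Span = 390.0

390.0


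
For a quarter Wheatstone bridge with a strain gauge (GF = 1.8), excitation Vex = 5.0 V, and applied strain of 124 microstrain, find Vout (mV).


Quarter bridge output: Vout = (GF * epsilon * Vex) / 4.
Vout = (1.8 * 124e-6 * 5.0) / 4
Vout = 0.001116 / 4 V
Vout = 0.000279 V = 0.279 mV

0.279 mV


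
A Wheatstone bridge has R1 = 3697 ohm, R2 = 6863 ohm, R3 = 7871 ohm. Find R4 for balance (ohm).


At balance: R1*R4 = R2*R3, so R4 = R2*R3/R1.
R4 = 6863 * 7871 / 3697
R4 = 54018673 / 3697
R4 = 14611.49 ohm

14611.49 ohm


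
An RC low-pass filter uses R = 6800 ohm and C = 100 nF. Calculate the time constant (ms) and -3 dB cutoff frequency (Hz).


Time constant: tau = R * C.
tau = 6800 * 1.00e-07 = 0.00068 s
tau = 0.68 ms
Cutoff frequency: fc = 1 / (2*pi*R*C).
fc = 1 / (2*pi*0.00068) = 234.05 Hz

tau = 0.68 ms, fc = 234.05 Hz


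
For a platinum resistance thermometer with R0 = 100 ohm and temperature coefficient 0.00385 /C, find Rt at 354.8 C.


The RTD equation: Rt = R0 * (1 + alpha * T).
Rt = 100 * (1 + 0.00385 * 354.8)
Rt = 100 * (1 + 1.36598)
Rt = 100 * 2.36598
Rt = 236.598 ohm

236.598 ohm


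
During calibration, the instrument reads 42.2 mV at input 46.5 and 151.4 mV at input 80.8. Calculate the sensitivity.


Sensitivity = (y2 - y1) / (x2 - x1).
S = (151.4 - 42.2) / (80.8 - 46.5)
S = 109.2 / 34.3
S = 3.1837 mV/unit

3.1837 mV/unit


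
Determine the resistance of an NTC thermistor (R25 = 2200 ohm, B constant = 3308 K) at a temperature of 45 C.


NTC thermistor equation: Rt = R25 * exp(B * (1/T - 1/T25)).
T in Kelvin: 318.15 K, T25 = 298.15 K
1/T - 1/T25 = 1/318.15 - 1/298.15 = -0.00021084
B * (1/T - 1/T25) = 3308 * -0.00021084 = -0.6975
Rt = 2200 * exp(-0.6975) = 1095.2 ohm

1095.2 ohm


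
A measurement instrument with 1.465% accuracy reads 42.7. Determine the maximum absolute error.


Absolute error = (accuracy% / 100) * reading.
Error = (1.465 / 100) * 42.7
Error = 0.01465 * 42.7
Error = 0.6256

0.6256


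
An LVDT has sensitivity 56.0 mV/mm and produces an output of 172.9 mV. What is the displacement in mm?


Displacement = Vout / sensitivity.
d = 172.9 / 56.0
d = 3.087 mm

3.087 mm


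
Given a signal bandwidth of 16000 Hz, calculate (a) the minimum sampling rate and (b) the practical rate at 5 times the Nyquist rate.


By Nyquist theorem, fs_min = 2 * fmax.
fs_min = 2 * 16000 = 32000 Hz
Practical rate = 5 * fs_min = 5 * 32000 = 160000 Hz

fs_min = 32000 Hz, fs_practical = 160000 Hz


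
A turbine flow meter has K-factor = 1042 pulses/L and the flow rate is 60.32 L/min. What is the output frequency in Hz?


Frequency = K * Q / 60 (converting L/min to L/s).
f = 1042 * 60.32 / 60
f = 62853.44 / 60
f = 1047.56 Hz

1047.56 Hz


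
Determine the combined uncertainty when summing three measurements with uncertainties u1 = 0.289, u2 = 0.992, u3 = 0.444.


For a sum of independent quantities, uc = sqrt(u1^2 + u2^2 + u3^2).
uc = sqrt(0.289^2 + 0.992^2 + 0.444^2)
uc = sqrt(0.083521 + 0.984064 + 0.197136)
uc = 1.1246

1.1246


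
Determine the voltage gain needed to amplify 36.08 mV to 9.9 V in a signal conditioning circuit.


Gain = Vout / Vin (converting to same units).
G = 9.9 V / 36.08 mV
G = 9900.0 mV / 36.08 mV
G = 274.39

274.39


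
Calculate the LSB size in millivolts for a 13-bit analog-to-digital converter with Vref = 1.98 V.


The resolution (LSB) of an ADC is Vref / 2^n.
LSB = 1.98 / 2^13
LSB = 1.98 / 8192
LSB = 0.0002417 V = 0.24169922 mV

0.24169922 mV


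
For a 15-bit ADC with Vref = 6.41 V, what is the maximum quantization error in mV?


The maximum quantization error is +/- LSB/2.
LSB = Vref / 2^n = 6.41 / 32768 = 0.00019562 V
Max error = LSB / 2 = 0.00019562 / 2 = 9.781e-05 V
Max error = 0.0978 mV

0.0978 mV


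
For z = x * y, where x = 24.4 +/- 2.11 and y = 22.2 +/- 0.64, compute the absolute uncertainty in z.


For a product z = x*y, the relative uncertainty is:
uz/z = sqrt((ux/x)^2 + (uy/y)^2)
Relative uncertainties: ux/x = 2.11/24.4 = 0.086475
uy/y = 0.64/22.2 = 0.028829
z = 24.4 * 22.2 = 541.7
uz = 541.7 * sqrt(0.086475^2 + 0.028829^2) = 49.376

49.376


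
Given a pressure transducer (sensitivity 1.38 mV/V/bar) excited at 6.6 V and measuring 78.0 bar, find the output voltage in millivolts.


Output = sensitivity * Vex * P.
Vout = 1.38 * 6.6 * 78.0
Vout = 9.108 * 78.0
Vout = 710.42 mV

710.42 mV


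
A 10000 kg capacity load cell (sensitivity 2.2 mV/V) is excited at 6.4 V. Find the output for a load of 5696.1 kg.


Vout = rated_output * Vex * (load / capacity).
Vout = 2.2 * 6.4 * (5696.1 / 10000)
Vout = 2.2 * 6.4 * 0.56961
Vout = 8.02 mV

8.02 mV


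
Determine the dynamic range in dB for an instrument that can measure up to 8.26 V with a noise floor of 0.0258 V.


Dynamic range = 20 * log10(Vmax / Vnoise).
DR = 20 * log10(8.26 / 0.0258)
DR = 20 * log10(320.16)
DR = 50.11 dB

50.11 dB


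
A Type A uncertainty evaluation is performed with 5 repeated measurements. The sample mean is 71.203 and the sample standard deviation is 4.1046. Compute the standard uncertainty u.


The standard uncertainty for Type A evaluation is u = s / sqrt(n).
u = 4.1046 / sqrt(5)
u = 4.1046 / 2.2361
u = 1.8356

1.8356


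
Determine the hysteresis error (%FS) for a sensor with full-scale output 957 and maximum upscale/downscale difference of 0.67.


Hysteresis = (max difference / full scale) * 100%.
H = (0.67 / 957) * 100
H = 0.07 %FS

0.07 %FS


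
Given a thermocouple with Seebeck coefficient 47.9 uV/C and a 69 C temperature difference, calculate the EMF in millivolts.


The thermocouple output V = sensitivity * dT.
V = 47.9 uV/C * 69 C
V = 3305.1 uV
V = 3.305 mV

3.305 mV


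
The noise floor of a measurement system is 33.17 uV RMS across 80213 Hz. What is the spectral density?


Noise spectral density = Vrms / sqrt(BW).
NSD = 33.17 / sqrt(80213)
NSD = 33.17 / 283.219
NSD = 0.1171 uV/sqrt(Hz)

0.1171 uV/sqrt(Hz)


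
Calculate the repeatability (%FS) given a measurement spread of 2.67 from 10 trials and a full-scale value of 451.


Repeatability = (spread / full scale) * 100%.
R = (2.67 / 451) * 100
R = 0.592 %FS

0.592 %FS


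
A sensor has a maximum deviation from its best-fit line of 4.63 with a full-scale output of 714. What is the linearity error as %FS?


Linearity error = (max deviation / full scale) * 100%.
Linearity = (4.63 / 714) * 100
Linearity = 0.648 %FS

0.648 %FS


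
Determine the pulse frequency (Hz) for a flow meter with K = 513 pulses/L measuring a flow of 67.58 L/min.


Frequency = K * Q / 60 (converting L/min to L/s).
f = 513 * 67.58 / 60
f = 34668.54 / 60
f = 577.81 Hz

577.81 Hz


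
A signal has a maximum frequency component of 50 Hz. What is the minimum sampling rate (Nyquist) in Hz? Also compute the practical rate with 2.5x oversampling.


By Nyquist theorem, fs_min = 2 * fmax.
fs_min = 2 * 50 = 100 Hz
Practical rate = 2.5 * fs_min = 2.5 * 100 = 250 Hz

fs_min = 100 Hz, fs_practical = 250 Hz


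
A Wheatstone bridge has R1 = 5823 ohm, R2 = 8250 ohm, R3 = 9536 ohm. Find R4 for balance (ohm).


At balance: R1*R4 = R2*R3, so R4 = R2*R3/R1.
R4 = 8250 * 9536 / 5823
R4 = 78672000 / 5823
R4 = 13510.56 ohm

13510.56 ohm


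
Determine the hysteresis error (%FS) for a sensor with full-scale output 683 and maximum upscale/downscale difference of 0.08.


Hysteresis = (max difference / full scale) * 100%.
H = (0.08 / 683) * 100
H = 0.012 %FS

0.012 %FS


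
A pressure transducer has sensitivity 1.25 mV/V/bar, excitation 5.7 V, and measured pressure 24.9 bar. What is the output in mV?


Output = sensitivity * Vex * P.
Vout = 1.25 * 5.7 * 24.9
Vout = 7.125 * 24.9
Vout = 177.41 mV

177.41 mV


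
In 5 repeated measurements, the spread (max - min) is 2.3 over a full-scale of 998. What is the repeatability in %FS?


Repeatability = (spread / full scale) * 100%.
R = (2.3 / 998) * 100
R = 0.23 %FS

0.23 %FS


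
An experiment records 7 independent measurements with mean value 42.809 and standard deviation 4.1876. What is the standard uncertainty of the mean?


The standard uncertainty for Type A evaluation is u = s / sqrt(n).
u = 4.1876 / sqrt(7)
u = 4.1876 / 2.6458
u = 1.5828

1.5828


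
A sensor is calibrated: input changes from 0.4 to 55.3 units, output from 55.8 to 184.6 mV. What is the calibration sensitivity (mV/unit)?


Sensitivity = (y2 - y1) / (x2 - x1).
S = (184.6 - 55.8) / (55.3 - 0.4)
S = 128.8 / 54.9
S = 2.3461 mV/unit

2.3461 mV/unit


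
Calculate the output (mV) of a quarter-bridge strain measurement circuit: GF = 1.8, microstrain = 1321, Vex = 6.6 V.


Quarter bridge output: Vout = (GF * epsilon * Vex) / 4.
Vout = (1.8 * 1321e-6 * 6.6) / 4
Vout = 0.01569348 / 4 V
Vout = 0.00392337 V = 3.9234 mV

3.9234 mV


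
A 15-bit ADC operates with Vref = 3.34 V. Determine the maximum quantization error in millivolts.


The maximum quantization error is +/- LSB/2.
LSB = Vref / 2^n = 3.34 / 32768 = 0.00010193 V
Max error = LSB / 2 = 0.00010193 / 2 = 5.096e-05 V
Max error = 0.051 mV

0.051 mV


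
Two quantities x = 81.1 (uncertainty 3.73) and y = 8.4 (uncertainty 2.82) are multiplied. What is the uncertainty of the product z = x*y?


For a product z = x*y, the relative uncertainty is:
uz/z = sqrt((ux/x)^2 + (uy/y)^2)
Relative uncertainties: ux/x = 3.73/81.1 = 0.045993
uy/y = 2.82/8.4 = 0.335714
z = 81.1 * 8.4 = 681.2
uz = 681.2 * sqrt(0.045993^2 + 0.335714^2) = 230.838

230.838


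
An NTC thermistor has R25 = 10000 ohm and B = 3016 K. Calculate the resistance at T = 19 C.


NTC thermistor equation: Rt = R25 * exp(B * (1/T - 1/T25)).
T in Kelvin: 292.15 K, T25 = 298.15 K
1/T - 1/T25 = 1/292.15 - 1/298.15 = 6.888e-05
B * (1/T - 1/T25) = 3016 * 6.888e-05 = 0.2078
Rt = 10000 * exp(0.2078) = 12309.1 ohm

12309.1 ohm


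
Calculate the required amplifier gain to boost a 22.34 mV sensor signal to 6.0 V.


Gain = Vout / Vin (converting to same units).
G = 6.0 V / 22.34 mV
G = 6000.0 mV / 22.34 mV
G = 268.58

268.58


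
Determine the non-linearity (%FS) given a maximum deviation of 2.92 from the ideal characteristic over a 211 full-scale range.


Linearity error = (max deviation / full scale) * 100%.
Linearity = (2.92 / 211) * 100
Linearity = 1.384 %FS

1.384 %FS


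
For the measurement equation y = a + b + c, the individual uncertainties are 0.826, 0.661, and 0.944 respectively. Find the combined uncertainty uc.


For a sum of independent quantities, uc = sqrt(u1^2 + u2^2 + u3^2).
uc = sqrt(0.826^2 + 0.661^2 + 0.944^2)
uc = sqrt(0.682276 + 0.436921 + 0.891136)
uc = 1.4179

1.4179


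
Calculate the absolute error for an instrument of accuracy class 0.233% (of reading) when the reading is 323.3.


Absolute error = (accuracy% / 100) * reading.
Error = (0.233 / 100) * 323.3
Error = 0.00233 * 323.3
Error = 0.7533

0.7533


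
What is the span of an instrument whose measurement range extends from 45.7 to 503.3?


Span = upper range - lower range.
Span = 503.3 - (45.7)
Span = 457.6

457.6


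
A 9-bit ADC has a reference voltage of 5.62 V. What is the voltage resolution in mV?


The resolution (LSB) of an ADC is Vref / 2^n.
LSB = 5.62 / 2^9
LSB = 5.62 / 512
LSB = 0.01097656 V = 10.9765625 mV

10.9765625 mV


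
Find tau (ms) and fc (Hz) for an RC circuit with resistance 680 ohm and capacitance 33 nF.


Time constant: tau = R * C.
tau = 680 * 3.30e-08 = 2.244e-05 s
tau = 0.0224 ms
Cutoff frequency: fc = 1 / (2*pi*R*C).
fc = 1 / (2*pi*2.244e-05) = 7092.47 Hz

tau = 0.0224 ms, fc = 7092.47 Hz


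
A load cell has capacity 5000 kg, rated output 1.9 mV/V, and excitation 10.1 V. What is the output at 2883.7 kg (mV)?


Vout = rated_output * Vex * (load / capacity).
Vout = 1.9 * 10.1 * (2883.7 / 5000)
Vout = 1.9 * 10.1 * 0.57674
Vout = 11.068 mV

11.068 mV


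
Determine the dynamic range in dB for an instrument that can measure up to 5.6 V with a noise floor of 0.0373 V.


Dynamic range = 20 * log10(Vmax / Vnoise).
DR = 20 * log10(5.6 / 0.0373)
DR = 20 * log10(150.13)
DR = 43.53 dB

43.53 dB


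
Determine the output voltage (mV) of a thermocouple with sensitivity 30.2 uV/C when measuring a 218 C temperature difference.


The thermocouple output V = sensitivity * dT.
V = 30.2 uV/C * 218 C
V = 6583.6 uV
V = 6.584 mV

6.584 mV


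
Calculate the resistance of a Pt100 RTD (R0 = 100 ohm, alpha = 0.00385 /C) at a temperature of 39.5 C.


The RTD equation: Rt = R0 * (1 + alpha * T).
Rt = 100 * (1 + 0.00385 * 39.5)
Rt = 100 * (1 + 0.152075)
Rt = 100 * 1.152075
Rt = 115.207 ohm

115.207 ohm


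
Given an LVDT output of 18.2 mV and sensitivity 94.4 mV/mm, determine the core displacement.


Displacement = Vout / sensitivity.
d = 18.2 / 94.4
d = 0.193 mm

0.193 mm


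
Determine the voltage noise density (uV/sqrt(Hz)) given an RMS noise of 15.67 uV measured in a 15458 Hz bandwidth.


Noise spectral density = Vrms / sqrt(BW).
NSD = 15.67 / sqrt(15458)
NSD = 15.67 / 124.3302
NSD = 0.126 uV/sqrt(Hz)

0.126 uV/sqrt(Hz)


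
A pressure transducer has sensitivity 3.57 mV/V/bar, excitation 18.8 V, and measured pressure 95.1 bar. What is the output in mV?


Output = sensitivity * Vex * P.
Vout = 3.57 * 18.8 * 95.1
Vout = 67.116 * 95.1
Vout = 6382.73 mV

6382.73 mV


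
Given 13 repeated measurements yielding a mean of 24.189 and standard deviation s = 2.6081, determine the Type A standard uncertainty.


The standard uncertainty for Type A evaluation is u = s / sqrt(n).
u = 2.6081 / sqrt(13)
u = 2.6081 / 3.6056
u = 0.7234

0.7234


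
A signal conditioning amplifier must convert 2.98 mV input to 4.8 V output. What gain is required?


Gain = Vout / Vin (converting to same units).
G = 4.8 V / 2.98 mV
G = 4800.0 mV / 2.98 mV
G = 1610.74

1610.74
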